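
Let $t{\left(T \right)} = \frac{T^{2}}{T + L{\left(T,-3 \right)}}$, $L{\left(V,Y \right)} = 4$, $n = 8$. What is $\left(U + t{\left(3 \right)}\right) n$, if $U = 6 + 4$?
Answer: $\frac{632}{7} \approx 90.286$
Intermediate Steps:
$U = 10$
$t{\left(T \right)} = \frac{T^{2}}{4 + T}$ ($t{\left(T \right)} = \frac{T^{2}}{T + 4} = \frac{T^{2}}{4 + T}$)
$\left(U + t{\left(3 \right)}\right) n = \left(10 + \frac{3^{2}}{4 + 3}\right) 8 = \left(10 + \frac{9}{7}\right) 8 = \frac{79}{7} \cdot 8 = \frac{632}{7}$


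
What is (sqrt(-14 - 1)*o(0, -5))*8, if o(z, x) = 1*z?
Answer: 0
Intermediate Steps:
o(z, x) = z
(sqrt(-14 - 1)*o(0, -5))*8 = (sqrt(-14 - 1)*0)*8 = (sqrt(-15)*0)*8 = ((I*sqrt(15))*0)*8 = 0*8 = 0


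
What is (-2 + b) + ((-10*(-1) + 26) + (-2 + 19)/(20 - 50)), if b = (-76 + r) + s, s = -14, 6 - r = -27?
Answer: -707/30 ≈ -23.567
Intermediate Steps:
r = 33 (r = 6 - 1*(-27) = 6 + 27 = 33)
b = -57 (b = (-76 + 33) - 14 = -43 - 14 = -57)
(-2 + b) + ((-10*(-1) + 26) + (-2 + 19)/(20 - 50)) = (-2 - 57) + ((-10*(-1) + 26) + (-2 + 19)/(20 - 50)) = -59 + ((10 + 26) + 17/(-30)) = -59 + (36 + 17*(-1/30)) = -59 + (36 - 17/30) = -59 + 1063/30 = -707/30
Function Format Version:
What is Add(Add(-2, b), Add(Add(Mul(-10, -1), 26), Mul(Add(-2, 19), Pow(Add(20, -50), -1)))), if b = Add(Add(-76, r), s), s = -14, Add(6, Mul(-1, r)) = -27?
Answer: Rational(-707, 30) ≈ -23.567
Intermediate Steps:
r = 33 (r = Add(6, Mul(-1, -27)) = Add(6, 27) = 33)
b = -57 (b = Add(Add(-76, 33), -14) = Add(-43, -14) = -57)
Add(Add(-2, b), Add(Add(Mul(-10, -1), 26), Mul(Add(-2, 19), Pow(Add(20, -50), -1)))) = Add(Add(-2, -57), Add(Add(Mul(-10, -1), 26), Mul(Add(-2, 19), Pow(Add(20, -50), -1)))) = Add(-59, Add(Add(10, 26), Mul(17, Pow(-30, -1)))) = Add(-59, Add(36, Mul(17, Rational(-1, 30)))) = Add(-59, Add(36, Rational(-17, 30))) = Add(-59, Rational(1063, 30)) = Rational(-707, 30)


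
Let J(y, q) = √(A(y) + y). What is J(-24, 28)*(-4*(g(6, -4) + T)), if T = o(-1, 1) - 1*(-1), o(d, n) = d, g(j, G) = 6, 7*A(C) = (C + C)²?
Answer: -48*√3738/7 ≈ -419.24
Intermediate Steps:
A(C) = 4*C²/7 (A(C) = (C + C)²/7 = (2*C)²/7 = (4*C²)/7 = 4*C²/7)
J(y, q) = √(y + 4*y²/7) (J(y, q) = √(4*y²/7 + y) = √(y + 4*y²/7))
T = 0 (T = -1 - 1*(-1) = -1 + 1 = 0)
J(-24, 28)*(-4*(g(6, -4) + T)) = (√7*√(-24*(7 + 4*(-24)))/7)*(-4*(6 + 0)) = (√7*√(-24*(7 - 96))/7)*(-4*6) = (√7*√(-24*(-89))/7)*(-24) = (√7*√2136/7)*(-24) = (√7*(2*√534)/7)*(-24) = (2*√3738/7)*(-24) = -48*√3738/7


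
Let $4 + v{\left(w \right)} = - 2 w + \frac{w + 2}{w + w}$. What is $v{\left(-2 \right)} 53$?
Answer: $0$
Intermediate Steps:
$v{\left(w \right)} = -4 - 2 w + \frac{2 + w}{2 w}$ ($v{\left(w \right)} = -4 - \left(2 w - \frac{w + 2}{w + w}\right) = -4 - \left(2 w - \frac{2 + w}{2 w}\right) = -4 - 2 w + \frac{2 + w}{2 w}$)
$v{\left(-2 \right)} 53 = \left(- \frac{7}{2} + \frac{1}{-2} - -4\right) 53 = \left(- \frac{7}{2} - \frac{1}{2} + 4\right) 53 = 0 \cdot 53 = 0$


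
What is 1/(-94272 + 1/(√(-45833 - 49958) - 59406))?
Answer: -332701784863950/31364462668294616833 + I*√95791/31364462668294616833 ≈ -1.0608e-5 + 9.8679e-18*I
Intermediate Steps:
1/(-94272 + 1/(√(-45833 - 49958) - 59406)) = 1/(-94272 + 1/(√(-95791) - 59406)) = 1/(-94272 + 1/(I*√95791 - 59406)) = 1/(-94272 + 1/(-59406 + I*√95791))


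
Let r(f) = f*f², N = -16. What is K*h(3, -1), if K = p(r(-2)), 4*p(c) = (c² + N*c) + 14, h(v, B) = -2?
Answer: -103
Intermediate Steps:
r(f) = f³
p(c) = 7/2 - 4*c + c²/4 (p(c) = ((c² - 16*c) + 14)/4 = (14 + c² - 16*c)/4 = 7/2 - 4*c + c²/4)
K = 103/2 (K = 7/2 - 4*(-2)³ + ((-2)³)²/4 = 7/2 - 4*(-8) + (¼)*(-8)² = 7/2 + 32 + (¼)*64 = 7/2 + 32 + 16 = 103/2 ≈ 51.500)
K*h(3, -1) = (103/2)*(-2) = -103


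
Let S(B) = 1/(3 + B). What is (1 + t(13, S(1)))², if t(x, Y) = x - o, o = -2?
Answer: 256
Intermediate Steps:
t(x, Y) = 2 + x (t(x, Y) = x - 1*(-2) = x + 2 = 2 + x)
(1 + t(13, S(1)))² = (1 + (2 + 13))² = (1 + 15)² = 16² = 256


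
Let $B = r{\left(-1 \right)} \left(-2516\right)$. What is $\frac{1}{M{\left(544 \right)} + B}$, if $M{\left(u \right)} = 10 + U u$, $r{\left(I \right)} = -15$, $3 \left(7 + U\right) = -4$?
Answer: $\frac{3}{99650} \approx 3.0105 \cdot 10^{-5}$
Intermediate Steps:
$U = - \frac{25}{3}$ ($U = -7 + \frac{1}{3} \left(-4\right) = -7 - \frac{4}{3} = - \frac{25}{3} \approx -8.3333$)
$B = 37740$ ($B = \left(-15\right) \left(-2516\right) = 37740$)
$M{\left(u \right)} = 10 - \frac{25 u}{3}$
$\frac{1}{M{\left(544 \right)} + B} = \frac{1}{\left(10 - \frac{13600}{3}\right) + 37740} = \frac{1}{- \frac{13570}{3} + 37740} = \frac{1}{\frac{99650}{3}} = \frac{3}{99650}$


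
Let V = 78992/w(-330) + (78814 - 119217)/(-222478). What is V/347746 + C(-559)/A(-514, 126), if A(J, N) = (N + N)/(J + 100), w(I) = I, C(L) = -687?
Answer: 2058218093970191/1823623243860 ≈ 1128.6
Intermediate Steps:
A(J, N) = 2*N/(100 + J) (A(J, N) = (2*N)/(100 + J) = 2*N/(100 + J))
V = -8780324593/36708870 (V = 78992/(-330) + (78814 - 119217)/(-222478) = 78992*(-1/330) - 40403*(-1/222478) = -39496/165 + 40403/222478 = -8780324593/36708870 ≈ -239.19)
V/347746 + C(-559)/A(-514, 126) = -8780324593/36708870/347746 - 687/(2*126/(100 - 514)) = -8780324593/36708870*1/347746 - 687/(2*126/(-414)) = -8780324593/12765362707020 - 687/(2*126*(-1/414)) = -8780324593/12765362707020 - 687/(-14/23) = -8780324593/12765362707020 - 687*(-23/14) = -8780324593/12765362707020 + 15801/14 = 2058218093970191/1823623243860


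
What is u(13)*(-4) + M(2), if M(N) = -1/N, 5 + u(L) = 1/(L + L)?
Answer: 503/26 ≈ 19.346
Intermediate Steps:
u(L) = -5 + 1/(2*L) (u(L) = -5 + 1/(L + L) = -5 + 1/(2*L))
u(13)*(-4) + M(2) = (-5 + (1/2)/13)*(-4) - 1/2 = (-5 + (1/2)*(1/13))*(-4) - 1*1/2 = (-5 + 1/26)*(-4) - 1/2 = -129/26*(-4) - 1/2 = 258/13 - 1/2 = 503/26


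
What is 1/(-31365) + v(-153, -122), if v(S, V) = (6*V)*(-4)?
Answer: 91836719/31365 ≈ 2928.0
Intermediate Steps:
v(S, V) = -24*V
1/(-31365) + v(-153, -122) = 1/(-31365) - 24*(-122) = -1/31365 + 2928 = 91836719/31365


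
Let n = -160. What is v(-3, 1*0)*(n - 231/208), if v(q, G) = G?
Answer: 0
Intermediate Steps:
v(-3, 1*0)*(n - 231/208) = (1*0)*(-160 - 231/208) = 0*(-160 - 231*1/208) = 0*(-160 - 231/208) = 0*(-33511/208) = 0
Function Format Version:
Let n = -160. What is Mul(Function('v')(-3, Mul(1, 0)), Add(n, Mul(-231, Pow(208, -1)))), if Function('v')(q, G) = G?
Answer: 0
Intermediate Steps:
Mul(Function('v')(-3, Mul(1, 0)), Add(n, Mul(-231, Pow(208, -1)))) = Mul(Mul(1, 0), Add(-160, Mul(-231, Pow(208, -1)))) = Mul(0, Add(-160, Mul(-231, Rational(1, 208)))) = Mul(0, Add(-160, Rational(-231, 208))) = Mul(0, Rational(-33511, 208)) = 0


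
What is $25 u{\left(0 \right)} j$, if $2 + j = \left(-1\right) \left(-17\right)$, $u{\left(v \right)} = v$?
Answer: $0$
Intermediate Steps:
$j = 15$ ($j = -2 - -17 = -2 + 17 = 15$)
$25 u{\left(0 \right)} j = 25 \cdot 0 \cdot 15 = 0 \cdot 15 = 0$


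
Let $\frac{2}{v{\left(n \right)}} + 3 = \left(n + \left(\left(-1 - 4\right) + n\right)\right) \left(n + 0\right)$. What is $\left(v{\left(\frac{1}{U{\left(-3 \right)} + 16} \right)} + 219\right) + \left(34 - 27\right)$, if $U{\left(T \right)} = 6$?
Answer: $\frac{43949}{195} \approx 225.38$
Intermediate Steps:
$v{\left(n \right)} = \frac{2}{-3 + n \left(-5 + 2 n\right)}$ ($v{\left(n \right)} = \frac{2}{-3 + \left(n + \left(\left(-1 - 4\right) + n\right)\right) \left(n + 0\right)} = \frac{2}{-3 + \left(n + \left(-5 + n\right)\right) n} = \frac{2}{-3 + \left(-5 + 2 n\right) n} = \frac{2}{-3 + n \left(-5 + 2 n\right)}$)
$\left(v{\left(\frac{1}{U{\left(-3 \right)} + 16} \right)} + 219\right) + \left(34 - 27\right) = \left(\frac{2}{-3 - \frac{5}{6 + 16} + 2 \left(\frac{1}{6 + 16}\right)^{2}} + 219\right) + \left(34 - 27\right) = \left(\frac{2}{-3 - \frac{5}{22} + 2 \left(\frac{1}{22}\right)^{2}} + 219\right) + 7 = \left(\frac{2}{-3 - \frac{5}{22} + \frac{2}{484}} + 219\right) + 7 = \left(\frac{2}{-3 - \frac{5}{22} + 2 \cdot \frac{1}{484}} + 219\right) + 7 = \left(\frac{2}{-3 - \frac{5}{22} + \frac{1}{242}} + 219\right) + 7 = \left(\frac{2}{- \frac{390}{121}} + 219\right) + 7 = \left(2 \left(- \frac{121}{390}\right) + 219\right) + 7 = \left(- \frac{121}{195} + 219\right) + 7 = \frac{42584}{195} + 7 = \frac{43949}{195}$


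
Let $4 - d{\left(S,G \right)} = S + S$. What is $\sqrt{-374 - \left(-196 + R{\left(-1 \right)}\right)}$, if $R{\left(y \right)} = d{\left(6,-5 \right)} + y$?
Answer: $13 i \approx 13.0 i$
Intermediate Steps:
$d{\left(S,G \right)} = 4 - 2 S$ ($d{\left(S,G \right)} = 4 - \left(S + S\right) = 4 - 2 S$)
$R{\left(y \right)} = -8 + y$ ($R{\left(y \right)} = \left(4 - 12\right) + y = -8 + y$)
$\sqrt{-374 - \left(-196 + R{\left(-1 \right)}\right)} = \sqrt{-374 + \left(196 - \left(-8 - 1\right)\right)} = \sqrt{-374 + \left(196 - -9\right)} = \sqrt{-374 + \left(196 + 9\right)} = \sqrt{-374 + 205} = \sqrt{-169} = 13 i$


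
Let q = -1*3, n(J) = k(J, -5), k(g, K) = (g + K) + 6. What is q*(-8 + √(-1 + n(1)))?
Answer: 21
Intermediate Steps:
k(g, K) = 6 + K + g (k(g, K) = (K + g) + 6 = 6 + K + g)
n(J) = 1 + J (n(J) = 6 - 5 + J = 1 + J)
q = -3
q*(-8 + √(-1 + n(1))) = -3*(-8 + √(-1 + (1 + 1))) = -3*(-8 + √(-1 + 2)) = -3*(-8 + √1) = -3*(-8 + 1) = -3*(-7) = 21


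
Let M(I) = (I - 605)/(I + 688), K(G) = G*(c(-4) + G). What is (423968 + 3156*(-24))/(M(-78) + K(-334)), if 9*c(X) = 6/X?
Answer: 637249920/204247301 ≈ 3.1200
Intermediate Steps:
c(X) = 2/(3*X) (c(X) = (6/X)/9 = 2/(3*X))
K(G) = G*(-1/6 + G) (K(G) = G*((2/3)/(-4) + G) = G*((2/3)*(-1/4) + G) = G*(-1/6 + G))
M(I) = (-605 + I)/(688 + I)
(423968 + 3156*(-24))/(M(-78) + K(-334)) = (423968 + 3156*(-24))/((-605 - 78)/(688 - 78) - 334*(-1/6 - 334)) = (423968 - 75744)/(-683/610 - 334*(-2005/6)) = 348224/((1/610)*(-683) + 334835/3) = 348224/(-683/610 + 334835/3) = 348224/(204247301/1830) = 348224*(1830/204247301) = 637249920/204247301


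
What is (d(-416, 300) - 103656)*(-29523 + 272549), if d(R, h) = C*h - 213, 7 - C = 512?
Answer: -62061306594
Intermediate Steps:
C = -505 (C = 7 - 1*512 = 7 - 512 = -505)
d(R, h) = -213 - 505*h (d(R, h) = -505*h - 213 = -213 - 505*h)
(d(-416, 300) - 103656)*(-29523 + 272549) = ((-213 - 505*300) - 103656)*(-29523 + 272549) = ((-213 - 151500) - 103656)*243026 = (-151713 - 103656)*243026 = -255369*243026 = -62061306594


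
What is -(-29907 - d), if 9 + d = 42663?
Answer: 72561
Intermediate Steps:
d = 42654 (d = -9 + 42663 = 42654)
-(-29907 - d) = -(-29907 - 1*42654) = -(-29907 - 42654) = -1*(-72561) = 72561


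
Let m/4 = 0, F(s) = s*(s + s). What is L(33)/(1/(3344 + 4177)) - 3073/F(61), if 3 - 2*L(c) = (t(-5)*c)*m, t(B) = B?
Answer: 41976925/3721 ≈ 11281.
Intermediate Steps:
F(s) = 2*s**2 (F(s) = s*(2*s) = 2*s**2)
m = 0 (m = 4*0 = 0)
L(c) = 3/2 (L(c) = 3/2 - (-5*c)*0/2 = 3/2 - 1/2*0 = 3/2 + 0 = 3/2)
L(33)/(1/(3344 + 4177)) - 3073/F(61) = 3/(2*(1/(3344 + 4177))) - 3073/(2*61**2) = 3/(2*(1/7521)) - 3073/(2*3721) = 3/(2*(1/7521)) - 3073/7442 = (3/2)*7521 - 3073*1/7442 = 22563/2 - 3073/7442 = 41976925/3721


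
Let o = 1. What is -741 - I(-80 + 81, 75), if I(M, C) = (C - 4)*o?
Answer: -812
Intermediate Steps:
I(M, C) = -4 + C (I(M, C) = (C - 4)*1 = (-4 + C)*1 = -4 + C)
-741 - I(-80 + 81, 75) = -741 - (-4 + 75) = -741 - 1*71 = -741 - 71 = -812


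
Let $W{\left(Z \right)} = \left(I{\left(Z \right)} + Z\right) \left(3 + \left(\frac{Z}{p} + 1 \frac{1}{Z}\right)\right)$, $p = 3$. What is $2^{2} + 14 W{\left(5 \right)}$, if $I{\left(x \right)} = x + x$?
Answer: $1026$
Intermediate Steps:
$I{\left(x \right)} = 2 x$
$W{\left(Z \right)} = 3 Z \left(3 + \frac{1}{Z} + \frac{Z}{3}\right)$ ($W{\left(Z \right)} = \left(2 Z + Z\right) \left(3 + \left(\frac{Z}{3} + 1 \frac{1}{Z}\right)\right) = 3 Z \left(3 + \left(Z \frac{1}{3} + \frac{1}{Z}\right)\right) = 3 Z \left(3 + \left(\frac{Z}{3} + \frac{1}{Z}\right)\right) = 3 Z \left(3 + \left(\frac{1}{Z} + \frac{Z}{3}\right)\right) = 3 Z \left(3 + \frac{1}{Z} + \frac{Z}{3}\right)$)
$2^{2} + 14 W{\left(5 \right)} = 2^{2} + 14 \left(3 + 5^{2} + 9 \cdot 5\right) = 4 + 14 \left(3 + 25 + 45\right) = 4 + 14 \cdot 73 = 4 + 1022 = 1026$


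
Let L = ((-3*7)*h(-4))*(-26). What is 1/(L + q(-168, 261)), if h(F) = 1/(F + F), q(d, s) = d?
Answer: -4/945 ≈ -0.0042328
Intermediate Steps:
h(F) = 1/(2*F)
L = -273/4 (L = ((-3*7)*((½)/(-4)))*(-26) = -21*(-1)/(2*4)*(-26) = -21*(-⅛)*(-26) = (21/8)*(-26) = -273/4 ≈ -68.250)
1/(L + q(-168, 261)) = 1/(-273/4 - 168) = 1/(-945/4) = -4/945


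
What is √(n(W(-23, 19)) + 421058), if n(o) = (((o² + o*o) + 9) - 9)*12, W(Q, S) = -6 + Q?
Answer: √441242 ≈ 664.26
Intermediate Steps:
n(o) = 24*o² (n(o) = (((o² + o²) + 9) - 9)*12 = ((2*o² + 9) - 9)*12 = ((9 + 2*o²) - 9)*12 = (2*o²)*12 = 24*o²)
√(n(W(-23, 19)) + 421058) = √(24*(-6 - 23)² + 421058) = √(24*(-29)² + 421058) = √(24*841 + 421058) = √(20184 + 421058) = √441242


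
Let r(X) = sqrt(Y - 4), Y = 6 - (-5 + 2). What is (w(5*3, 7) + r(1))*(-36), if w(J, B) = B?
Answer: -252 - 36*sqrt(5) ≈ -332.50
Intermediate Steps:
Y = 9 (Y = 6 - 1*(-3) = 6 + 3 = 9)
r(X) = sqrt(5) (r(X) = sqrt(9 - 4) = sqrt(5))
(w(5*3, 7) + r(1))*(-36) = (7 + sqrt(5))*(-36) = -252 - 36*sqrt(5)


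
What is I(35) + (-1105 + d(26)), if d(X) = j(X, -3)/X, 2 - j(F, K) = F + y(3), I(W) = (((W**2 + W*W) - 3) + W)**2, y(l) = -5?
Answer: 160139675/26 ≈ 6.1592e+6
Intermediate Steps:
I(W) = (-3 + W + 2*W**2)**2 (I(W) = (((W**2 + W**2) - 3) + W)**2 = ((2*W**2 - 3) + W)**2 = ((-3 + 2*W**2) + W)**2 = (-3 + W + 2*W**2)**2)
j(F, K) = 7 - F (j(F, K) = 2 - (F - 5) = 2 - (-5 + F) = 2 + (5 - F) = 7 - F)
d(X) = (7 - X)/X
I(35) + (-1105 + d(26)) = (-3 + 35 + 2*35**2)**2 + (-1105 + (7 - 1*26)/26) = (-3 + 35 + 2*1225)**2 + (-1105 + (7 - 26)/26) = (-3 + 35 + 2450)**2 + (-1105 + (1/26)*(-19)) = 2482**2 + (-1105 - 19/26) = 6160324 - 28749/26 = 160139675/26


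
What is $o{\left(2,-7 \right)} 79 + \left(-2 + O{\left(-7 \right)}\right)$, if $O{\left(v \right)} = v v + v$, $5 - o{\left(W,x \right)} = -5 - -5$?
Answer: $435$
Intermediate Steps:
$o{\left(W,x \right)} = 5$ ($o{\left(W,x \right)} = 5 - \left(-5 - -5\right) = 5 - \left(-5 + 5\right) = 5 - 0 = 5 + 0 = 5$)
$O{\left(v \right)} = v + v^{2}$ ($O{\left(v \right)} = v^{2} + v = v + v^{2}$)
$o{\left(2,-7 \right)} 79 + \left(-2 + O{\left(-7 \right)}\right) = 5 \cdot 79 - \left(2 + 7 \left(1 - 7\right)\right) = 395 - -40 = 395 + \left(-2 + 42\right) = 395 + 40 = 435$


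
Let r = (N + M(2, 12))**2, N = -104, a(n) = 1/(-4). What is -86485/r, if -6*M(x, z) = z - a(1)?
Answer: -9963072/1295405 ≈ -7.6911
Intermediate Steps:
a(n) = -1/4
M(x, z) = -1/24 - z/6 (M(x, z) = -(z - 1*(-1/4))/6 = -(z + 1/4)/6 = -(1/4 + z)/6 = -1/24 - z/6)
r = 6477025/576 (r = (-104 + (-1/24 - 1/6*12))**2 = (-104 + (-1/24 - 2))**2 = (-104 - 49/24)**2 = (-2545/24)**2 = 6477025/576 ≈ 11245.)
-86485/r = -86485/6477025/576 = -86485*576/6477025 = -9963072/1295405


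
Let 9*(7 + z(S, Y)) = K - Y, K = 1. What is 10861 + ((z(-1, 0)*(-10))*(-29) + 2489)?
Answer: 102170/9 ≈ 11352.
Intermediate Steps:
z(S, Y) = -62/9 - Y/9 (z(S, Y) = -7 + (1 - Y)/9 = -7 + (⅑ - Y/9) = -62/9 - Y/9)
10861 + ((z(-1, 0)*(-10))*(-29) + 2489) = 10861 + (((-62/9 - ⅑*0)*(-10))*(-29) + 2489) = 10861 + (((-62/9 + 0)*(-10))*(-29) + 2489) = 10861 + (-62/9*(-10)*(-29) + 2489) = 10861 + ((620/9)*(-29) + 2489) = 10861 + (-17980/9 + 2489) = 10861 + 4421/9 = 102170/9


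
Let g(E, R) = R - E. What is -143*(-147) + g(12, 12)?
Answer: 21021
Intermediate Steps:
-143*(-147) + g(12, 12) = -143*(-147) + (12 - 1*12) = 21021 + (12 - 12) = 21021 + 0 = 21021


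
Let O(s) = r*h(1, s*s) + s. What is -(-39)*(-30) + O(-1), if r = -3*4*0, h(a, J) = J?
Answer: -1171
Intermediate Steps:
r = 0 (r = -12*0 = 0)
O(s) = s (O(s) = 0*(s*s) + s = 0*s**2 + s = 0 + s = s)
-(-39)*(-30) + O(-1) = -(-39)*(-30) - 1 = -39*30 - 1 = -1170 - 1 = -1171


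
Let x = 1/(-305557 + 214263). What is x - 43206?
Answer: -3944448565/91294 ≈ -43206.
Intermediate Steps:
x = -1/91294 (x = 1/(-91294) = -1/91294 ≈ -1.0954e-5)
x - 43206 = -1/91294 - 43206 = -3944448565/91294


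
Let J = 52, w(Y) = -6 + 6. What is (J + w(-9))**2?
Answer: 2704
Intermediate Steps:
w(Y) = 0
(J + w(-9))**2 = (52 + 0)**2 = 52**2 = 2704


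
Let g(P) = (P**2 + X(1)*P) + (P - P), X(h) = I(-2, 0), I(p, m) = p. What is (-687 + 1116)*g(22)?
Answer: 188760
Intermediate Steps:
X(h) = -2
g(P) = P**2 - 2*P (g(P) = (P**2 - 2*P) + (P - P) = (P**2 - 2*P) + 0 = P**2 - 2*P)
(-687 + 1116)*g(22) = (-687 + 1116)*(22*(-2 + 22)) = 429*(22*20) = 429*440 = 188760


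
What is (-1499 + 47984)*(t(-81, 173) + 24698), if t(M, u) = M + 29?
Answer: 1145669310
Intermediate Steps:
t(M, u) = 29 + M
(-1499 + 47984)*(t(-81, 173) + 24698) = (-1499 + 47984)*((29 - 81) + 24698) = 46485*(-52 + 24698) = 46485*24646 = 1145669310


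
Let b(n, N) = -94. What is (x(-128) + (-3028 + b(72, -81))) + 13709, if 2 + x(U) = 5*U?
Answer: 9945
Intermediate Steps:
x(U) = -2 + 5*U
(x(-128) + (-3028 + b(72, -81))) + 13709 = ((-2 + 5*(-128)) + (-3028 - 94)) + 13709 = ((-2 - 640) - 3122) + 13709 = (-642 - 3122) + 13709 = -3764 + 13709 = 9945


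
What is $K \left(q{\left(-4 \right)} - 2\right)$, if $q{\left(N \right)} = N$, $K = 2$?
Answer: $-12$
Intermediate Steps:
$K \left(q{\left(-4 \right)} - 2\right) = 2 \left(-4 - 2\right) = 2 \left(-6\right) = -12$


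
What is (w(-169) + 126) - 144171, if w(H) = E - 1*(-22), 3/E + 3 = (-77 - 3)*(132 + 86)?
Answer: -2512193192/17443 ≈ -1.4402e+5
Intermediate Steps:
E = -3/17443 (E = 3/(-3 + (-77 - 3)*(132 + 86)) = 3/(-3 - 80*218) = 3/(-3 - 17440) = 3/(-17443) = 3*(-1/17443) = -3/17443 ≈ -0.00017199)
w(H) = 383743/17443 (w(H) = -3/17443 - 1*(-22) = -3/17443 + 22 = 383743/17443)
(w(-169) + 126) - 144171 = (383743/17443 + 126) - 144171 = 2581561/17443 - 144171 = -2512193192/17443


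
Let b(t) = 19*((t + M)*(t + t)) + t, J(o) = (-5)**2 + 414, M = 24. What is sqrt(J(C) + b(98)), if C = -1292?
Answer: sqrt(454865) ≈ 674.44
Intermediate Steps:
J(o) = 439 (J(o) = 25 + 414 = 439)
b(t) = t + 38*t*(24 + t) (b(t) = 19*((t + 24)*(t + t)) + t = 19*((24 + t)*(2*t)) + t = 19*(2*t*(24 + t)) + t = 38*t*(24 + t) + t = t + 38*t*(24 + t))
sqrt(J(C) + b(98)) = sqrt(439 + 98*(913 + 38*98)) = sqrt(439 + 98*(913 + 3724)) = sqrt(439 + 98*4637) = sqrt(439 + 454426) = sqrt(454865)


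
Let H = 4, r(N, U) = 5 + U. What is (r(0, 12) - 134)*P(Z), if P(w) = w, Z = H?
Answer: -468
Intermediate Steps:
Z = 4
(r(0, 12) - 134)*P(Z) = ((5 + 12) - 134)*4 = (17 - 134)*4 = -117*4 = -468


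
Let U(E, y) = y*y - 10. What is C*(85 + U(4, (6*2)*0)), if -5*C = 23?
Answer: -345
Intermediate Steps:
C = -23/5 (C = -⅕*23 = -23/5 ≈ -4.6000)
U(E, y) = -10 + y² (U(E, y) = y² - 10 = -10 + y²)
C*(85 + U(4, (6*2)*0)) = -23*(85 + (-10 + ((6*2)*0)²))/5 = -23*(85 + (-10 + (12*0)²))/5 = -23*(85 + (-10 + 0²))/5 = -23*(85 + (-10 + 0))/5 = -23*(85 - 10)/5 = -23/5*75 = -345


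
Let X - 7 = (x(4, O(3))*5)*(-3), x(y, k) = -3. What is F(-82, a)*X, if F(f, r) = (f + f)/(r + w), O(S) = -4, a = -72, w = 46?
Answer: 328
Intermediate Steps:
F(f, r) = 2*f/(46 + r) (F(f, r) = (f + f)/(r + 46) = (2*f)/(46 + r) = 2*f/(46 + r))
X = 52 (X = 7 - 3*5*(-3) = 7 - 15*(-3) = 7 + 45 = 52)
F(-82, a)*X = (2*(-82)/(46 - 72))*52 = (2*(-82)/(-26))*52 = (2*(-82)*(-1/26))*52 = (82/13)*52 = 328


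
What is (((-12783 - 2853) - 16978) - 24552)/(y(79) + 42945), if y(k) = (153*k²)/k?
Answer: -28583/27516 ≈ -1.0388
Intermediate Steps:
y(k) = 153*k
(((-12783 - 2853) - 16978) - 24552)/(y(79) + 42945) = (((-12783 - 2853) - 16978) - 24552)/(153*79 + 42945) = ((-15636 - 16978) - 24552)/(12087 + 42945) = (-32614 - 24552)/55032 = -57166*1/55032 = -28583/27516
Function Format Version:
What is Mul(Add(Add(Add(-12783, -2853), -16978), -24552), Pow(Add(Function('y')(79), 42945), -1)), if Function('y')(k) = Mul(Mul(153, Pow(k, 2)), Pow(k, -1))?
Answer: Rational(-28583, 27516) ≈ -1.0388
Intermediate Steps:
Function('y')(k) = Mul(153, k)
Mul(Add(Add(Add(-12783, -2853), -16978), -24552), Pow(Add(Function('y')(79), 42945), -1)) = Mul(Add(Add(Add(-12783, -2853), -16978), -24552), Pow(Add(Mul(153, 79), 42945), -1)) = Mul(Add(Add(-15636, -16978), -24552), Pow(Add(12087, 42945), -1)) = Mul(Add(-32614, -24552), Pow(55032, -1)) = Mul(-57166, Rational(1, 55032)) = Rational(-28583, 27516)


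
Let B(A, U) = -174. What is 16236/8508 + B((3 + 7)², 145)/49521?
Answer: 22292849/11703463 ≈ 1.9048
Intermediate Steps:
16236/8508 + B((3 + 7)², 145)/49521 = 16236/8508 - 174/49521 = 16236*(1/8508) - 174*1/49521 = 1353/709 - 58/16507 = 22292849/11703463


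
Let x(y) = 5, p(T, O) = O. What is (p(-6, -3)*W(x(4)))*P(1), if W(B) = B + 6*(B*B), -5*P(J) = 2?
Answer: 186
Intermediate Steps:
P(J) = -⅖ (P(J) = -⅕*2 = -⅖)
W(B) = B + 6*B²
(p(-6, -3)*W(x(4)))*P(1) = -15*(1 + 6*5)*(-⅖) = -15*(1 + 30)*(-⅖) = -15*31*(-⅖) = -3*155*(-⅖) = -465*(-⅖) = 186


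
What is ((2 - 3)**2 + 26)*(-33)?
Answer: -891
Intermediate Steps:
((2 - 3)**2 + 26)*(-33) = ((-1)**2 + 26)*(-33) = (1 + 26)*(-33) = 27*(-33) = -891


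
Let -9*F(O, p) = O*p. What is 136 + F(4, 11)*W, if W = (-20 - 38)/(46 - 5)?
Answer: 52736/369 ≈ 142.92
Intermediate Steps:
F(O, p) = -O*p/9
W = -58/41 ≈ -1.4146
136 + F(4, 11)*W = 136 - ⅑*4*11*(-58/41) = 136 - 44/9*(-58/41) = 136 + 2552/369 = 52736/369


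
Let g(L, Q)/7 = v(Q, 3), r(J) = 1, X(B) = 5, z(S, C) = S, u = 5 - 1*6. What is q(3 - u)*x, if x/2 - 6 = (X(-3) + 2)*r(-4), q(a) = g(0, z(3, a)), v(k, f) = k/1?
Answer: 546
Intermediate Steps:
u = -1 (u = 5 - 6 = -1)
v(k, f) = k (v(k, f) = k*1 = k)
g(L, Q) = 7*Q
q(a) = 21 (q(a) = 7*3 = 21)
x = 26 (x = 12 + 2*((5 + 2)*1) = 12 + 2*(7*1) = 12 + 2*7 = 12 + 14 = 26)
q(3 - u)*x = 21*26 = 546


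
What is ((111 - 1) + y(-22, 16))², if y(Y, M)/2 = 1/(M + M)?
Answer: 3101121/256 ≈ 12114.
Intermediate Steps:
y(Y, M) = 1/M (y(Y, M) = 2/(M + M) = 2/((2*M)) = 2*(1/(2*M)) = 1/M)
((111 - 1) + y(-22, 16))² = ((111 - 1) + 1/16)² = (110 + 1/16)² = (1761/16)² = 3101121/256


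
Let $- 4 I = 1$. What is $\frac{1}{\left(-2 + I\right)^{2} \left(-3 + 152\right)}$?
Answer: $\frac{16}{12069} \approx 0.0013257$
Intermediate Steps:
$I = - \frac{1}{4}$ ($I = \left(- \frac{1}{4}\right) 1 = - \frac{1}{4} \approx -0.25$)
$\frac{1}{\left(-2 + I\right)^{2} \left(-3 + 152\right)} = \frac{1}{\left(-2 - \frac{1}{4}\right)^{2} \left(-3 + 152\right)} = \frac{1}{\left(- \frac{9}{4}\right)^{2} \cdot 149} = \frac{1}{\frac{81}{16} \cdot 149} = \frac{1}{\frac{12069}{16}} = \frac{16}{12069}$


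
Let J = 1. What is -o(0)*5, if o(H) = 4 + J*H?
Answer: -20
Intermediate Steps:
o(H) = 4 + H (o(H) = 4 + 1*H = 4 + H)
-o(0)*5 = -(4 + 0)*5 = -1*4*5 = -4*5 = -20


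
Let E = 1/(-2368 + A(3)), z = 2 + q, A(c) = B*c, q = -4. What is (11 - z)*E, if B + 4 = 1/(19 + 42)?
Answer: -793/145177 ≈ -0.0054623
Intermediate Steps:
B = -243/61 (B = -4 + 1/(19 + 42) = -4 + 1/61 = -243/61 ≈ -3.9836)
A(c) = -243*c/61
z = -2 (z = 2 - 4 = -2)
E = -61/145177 (E = 1/(-2368 - 243/61*3) = 1/(-2368 - 729/61) = 1/(-145177/61) = -61/145177 ≈ -0.00042018)
(11 - z)*E = (11 - 1*(-2))*(-61/145177) = (11 + 2)*(-61/145177) = 13*(-61/145177) = -793/145177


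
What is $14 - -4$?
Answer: $18$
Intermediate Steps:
$14 - -4 = 14 + 4 = 18$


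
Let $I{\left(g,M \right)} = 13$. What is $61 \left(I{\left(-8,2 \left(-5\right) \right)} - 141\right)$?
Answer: $-7808$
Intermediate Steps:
$61 \left(I{\left(-8,2 \left(-5\right) \right)} - 141\right) = 61 \left(13 - 141\right) = 61 \left(-128\right) = -7808$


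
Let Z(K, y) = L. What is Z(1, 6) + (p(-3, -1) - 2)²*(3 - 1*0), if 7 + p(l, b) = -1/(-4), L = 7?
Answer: 3787/16 ≈ 236.69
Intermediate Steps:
Z(K, y) = 7
p(l, b) = -27/4 (p(l, b) = -7 - 1/(-4) = -7 - 1*(-¼) = -7 + ¼ = -27/4)
Z(1, 6) + (p(-3, -1) - 2)²*(3 - 1*0) = 7 + (-27/4 - 2)²*(3 - 1*0) = 7 + (-35/4)²*(3 + 0) = 7 + (1225/16)*3 = 7 + 3675/16 = 3787/16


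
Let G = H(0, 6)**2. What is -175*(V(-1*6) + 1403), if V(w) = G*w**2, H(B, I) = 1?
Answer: -251825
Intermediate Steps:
G = 1 (G = 1**2 = 1)
V(w) = w**2 (V(w) = 1*w**2 = w**2)
-175*(V(-1*6) + 1403) = -175*((-1*6)**2 + 1403) = -175*((-6)**2 + 1403) = -175*(36 + 1403) = -175*1439 = -251825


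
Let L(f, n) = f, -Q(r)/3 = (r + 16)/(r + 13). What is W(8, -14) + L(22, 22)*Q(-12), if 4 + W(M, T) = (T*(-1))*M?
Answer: -156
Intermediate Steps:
W(M, T) = -4 - M*T (W(M, T) = -4 + (T*(-1))*M = -4 + (-T)*M = -4 - M*T)
Q(r) = -3*(16 + r)/(13 + r) (Q(r) = -3*(r + 16)/(r + 13) = -3*(16 + r)/(13 + r))
W(8, -14) + L(22, 22)*Q(-12) = (-4 - 1*8*(-14)) + 22*(3*(-16 - 1*(-12))/(13 - 12)) = (-4 + 112) + 22*(3*(-16 + 12)/1) = 108 + 22*(3*1*(-4)) = 108 + 22*(-12) = 108 - 264 = -156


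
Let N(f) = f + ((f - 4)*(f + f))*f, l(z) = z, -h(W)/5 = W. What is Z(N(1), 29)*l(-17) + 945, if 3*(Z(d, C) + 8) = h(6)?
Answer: 1251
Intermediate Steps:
h(W) = -5*W
N(f) = f + 2*f²*(-4 + f) (N(f) = f + ((-4 + f)*(2*f))*f = f + (2*f*(-4 + f))*f = f + 2*f²*(-4 + f))
Z(d, C) = -18 (Z(d, C) = -8 + (-5*6)/3 = -8 + (⅓)*(-30) = -8 - 10 = -18)
Z(N(1), 29)*l(-17) + 945 = -18*(-17) + 945 = 306 + 945 = 1251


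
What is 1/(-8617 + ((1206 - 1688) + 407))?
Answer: -1/8692 ≈ -0.00011505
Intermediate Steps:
1/(-8617 + ((1206 - 1688) + 407)) = 1/(-8617 + (-482 + 407)) = 1/(-8617 - 75) = 1/(-8692) = -1/8692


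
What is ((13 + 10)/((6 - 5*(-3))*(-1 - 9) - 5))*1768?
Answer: -40664/215 ≈ -189.13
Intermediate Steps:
((13 + 10)/((6 - 5*(-3))*(-1 - 9) - 5))*1768 = (23/((6 + 15)*(-10) - 5))*1768 = (23/(21*(-10) - 5))*1768 = (23/(-210 - 5))*1768 = (23/(-215))*1768 = (23*(-1/215))*1768 = -23/215*1768 = -40664/215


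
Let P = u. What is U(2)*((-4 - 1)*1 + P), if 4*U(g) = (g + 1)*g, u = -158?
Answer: -489/2 ≈ -244.50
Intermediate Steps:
P = -158
U(g) = g*(1 + g)/4 (U(g) = ((g + 1)*g)/4 = ((1 + g)*g)/4 = (g*(1 + g))/4 = g*(1 + g)/4)
U(2)*((-4 - 1)*1 + P) = ((1/4)*2*(1 + 2))*((-4 - 1)*1 - 158) = ((1/4)*2*3)*(-5*1 - 158) = 3*(-5 - 158)/2 = (3/2)*(-163) = -489/2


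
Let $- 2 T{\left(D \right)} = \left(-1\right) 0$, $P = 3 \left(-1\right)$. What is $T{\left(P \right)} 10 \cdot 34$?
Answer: $0$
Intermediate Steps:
$P = -3$
$T{\left(D \right)} = 0$ ($T{\left(D \right)} = - \frac{\left(-1\right) 0}{2} = \left(- \frac{1}{2}\right) 0 = 0$)
$T{\left(P \right)} 10 \cdot 34 = 0 \cdot 10 \cdot 34 = 0 \cdot 34 = 0$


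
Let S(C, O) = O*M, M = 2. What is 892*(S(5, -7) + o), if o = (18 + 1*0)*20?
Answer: 308632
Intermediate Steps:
S(C, O) = 2*O (S(C, O) = O*2 = 2*O)
o = 360 (o = (18 + 0)*20 = 18*20 = 360)
892*(S(5, -7) + o) = 892*(2*(-7) + 360) = 892*(-14 + 360) = 892*346 = 308632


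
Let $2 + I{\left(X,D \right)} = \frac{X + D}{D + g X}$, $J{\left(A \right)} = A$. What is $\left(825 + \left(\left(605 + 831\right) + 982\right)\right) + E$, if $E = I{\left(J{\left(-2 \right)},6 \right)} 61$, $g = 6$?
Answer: $\frac{9241}{3} \approx 3080.3$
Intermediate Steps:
$I{\left(X,D \right)} = -2 + \frac{D + X}{D + 6 X}$ ($I{\left(X,D \right)} = -2 + \frac{X + D}{D + 6 X} = -2 + \frac{D + X}{D + 6 X}$)
$E = - \frac{488}{3}$ ($E = \frac{\left(-1\right) 6 - -22}{6 + 6 \left(-2\right)} 61 = \frac{-6 + 22}{6 - 12} \cdot 61 = \frac{1}{-6} \cdot 16 \cdot 61 = \left(- \frac{1}{6}\right) 16 \cdot 61 = \left(- \frac{8}{3}\right) 61 = - \frac{488}{3} \approx -162.67$)
$\left(825 + \left(\left(605 + 831\right) + 982\right)\right) + E = \left(825 + \left(\left(605 + 831\right) + 982\right)\right) - \frac{488}{3} = \left(825 + \left(1436 + 982\right)\right) - \frac{488}{3} = \left(825 + 2418\right) - \frac{488}{3} = 3243 - \frac{488}{3} = \frac{9241}{3}$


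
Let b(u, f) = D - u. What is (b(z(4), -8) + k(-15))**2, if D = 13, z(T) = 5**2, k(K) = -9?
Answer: 441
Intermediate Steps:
z(T) = 25
b(u, f) = 13 - u
(b(z(4), -8) + k(-15))**2 = ((13 - 1*25) - 9)**2 = ((13 - 25) - 9)**2 = (-12 - 9)**2 = (-21)**2 = 441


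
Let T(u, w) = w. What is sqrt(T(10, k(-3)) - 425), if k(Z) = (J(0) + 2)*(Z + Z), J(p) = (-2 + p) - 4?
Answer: I*sqrt(401) ≈ 20.025*I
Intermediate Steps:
J(p) = -6 + p
k(Z) = -8*Z (k(Z) = ((-6 + 0) + 2)*(Z + Z) = (-6 + 2)*(2*Z) = -8*Z)
sqrt(T(10, k(-3)) - 425) = sqrt(-8*(-3) - 425) = sqrt(24 - 425) = sqrt(-401) = I*sqrt(401)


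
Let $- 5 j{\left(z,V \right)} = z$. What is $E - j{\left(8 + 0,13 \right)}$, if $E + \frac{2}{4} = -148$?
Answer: $- \frac{1469}{10} \approx -146.9$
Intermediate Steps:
$E = - \frac{297}{2}$ ($E = - \frac{1}{2} - 148 = - \frac{297}{2} \approx -148.5$)
$j{\left(z,V \right)} = - \frac{z}{5}$
$E - j{\left(8 + 0,13 \right)} = - \frac{297}{2} - - \frac{8 + 0}{5} = - \frac{297}{2} - \left(- \frac{1}{5}\right) 8 = - \frac{297}{2} - - \frac{8}{5} = - \frac{297}{2} + \frac{8}{5} = - \frac{1469}{10}$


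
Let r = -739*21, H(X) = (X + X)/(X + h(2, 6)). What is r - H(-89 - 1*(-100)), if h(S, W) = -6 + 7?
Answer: -93125/6 ≈ -15521.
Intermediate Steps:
h(S, W) = 1
H(X) = 2*X/(1 + X) (H(X) = (X + X)/(X + 1) = (2*X)/(1 + X) = 2*X/(1 + X))
r = -15519
r - H(-89 - 1*(-100)) = -15519 - 2*(-89 - 1*(-100))/(1 + (-89 - 1*(-100))) = -15519 - 2*(-89 + 100)/(1 + (-89 + 100)) = -15519 - 2*11/(1 + 11) = -15519 - 2*11/12 = -15519 - 1*11/6 = -15519 - 11/6 = -93125/6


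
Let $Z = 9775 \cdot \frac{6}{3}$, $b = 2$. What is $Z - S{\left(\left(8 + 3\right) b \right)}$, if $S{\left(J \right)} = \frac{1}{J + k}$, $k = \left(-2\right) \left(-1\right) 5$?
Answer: $\frac{625599}{32} \approx 19550.0$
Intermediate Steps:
$k = 10$ ($k = 2 \cdot 5 = 10$)
$Z = 19550$ ($Z = 9775 \cdot 6 \cdot \frac{1}{3} = 9775 \cdot 2 = 19550$)
$S{\left(J \right)} = \frac{1}{10 + J}$ ($S{\left(J \right)} = \frac{1}{J + 10} = \frac{1}{10 + J}$)
$Z - S{\left(\left(8 + 3\right) b \right)} = 19550 - \frac{1}{10 + \left(8 + 3\right) 2} = 19550 - \frac{1}{10 + 11 \cdot 2} = 19550 - \frac{1}{10 + 22} = 19550 - \frac{1}{32} = \frac{625599}{32}$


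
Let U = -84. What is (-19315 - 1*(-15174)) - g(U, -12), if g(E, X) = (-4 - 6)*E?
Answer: -4981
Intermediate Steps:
g(E, X) = -10*E
(-19315 - 1*(-15174)) - g(U, -12) = (-19315 - 1*(-15174)) - (-10)*(-84) = (-19315 + 15174) - 1*840 = -4141 - 840 = -4981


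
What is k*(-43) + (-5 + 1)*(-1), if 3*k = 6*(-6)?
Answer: 520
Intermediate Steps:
k = -12 (k = (6*(-6))/3 = (1/3)*(-36) = -12)
k*(-43) + (-5 + 1)*(-1) = -12*(-43) + (-5 + 1)*(-1) = 516 - 4*(-1) = 516 + 4 = 520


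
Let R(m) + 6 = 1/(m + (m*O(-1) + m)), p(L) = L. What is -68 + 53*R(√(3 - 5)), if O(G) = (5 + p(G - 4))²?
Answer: -386 - 53*I*√2/4 ≈ -386.0 - 18.738*I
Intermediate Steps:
O(G) = (1 + G)² (O(G) = (5 + (G - 4))² = (5 + (-4 + G))² = (1 + G)²)
R(m) = -6 + 1/(2*m) (R(m) = -6 + 1/(m + (m*(1 - 1)² + m)) = -6 + 1/(m + (m*0² + m)) = -6 + 1/(m + (m*0 + m)) = -6 + 1/(m + (0 + m)) = -6 + 1/(m + m) = -6 + 1/(2*m))
-68 + 53*R(√(3 - 5)) = -68 + 53*(-6 + 1/(2*(√(3 - 5)))) = -68 + 53*(-6 + 1/(2*(√(-2)))) = -68 + 53*(-6 + 1/(2*((I*√2)))) = -68 + 53*(-6 + (-I*√2/2)/2) = -68 + 53*(-6 - I*√2/4) = -68 + (-318 - 53*I*√2/4) = -386 - 53*I*√2/4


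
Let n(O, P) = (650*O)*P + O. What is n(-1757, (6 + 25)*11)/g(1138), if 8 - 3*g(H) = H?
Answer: 1168322421/1130 ≈ 1.0339e+6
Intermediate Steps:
g(H) = 8/3 - H/3
n(O, P) = O + 650*O*P (n(O, P) = 650*O*P + O = O + 650*O*P)
n(-1757, (6 + 25)*11)/g(1138) = (-1757*(1 + 650*((6 + 25)*11)))/(8/3 - ⅓*1138) = (-1757*(1 + 650*(31*11)))/(8/3 - 1138/3) = (-1757*(1 + 650*341))/(-1130/3) = -1757*(1 + 221650)*(-3/1130) = -1757*221651*(-3/1130) = -389440807*(-3/1130) = 1168322421/1130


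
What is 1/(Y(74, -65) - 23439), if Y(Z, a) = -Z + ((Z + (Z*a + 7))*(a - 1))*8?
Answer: 1/2473399 ≈ 4.0430e-7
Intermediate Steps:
Y(Z, a) = -Z + 8*(-1 + a)*(7 + Z + Z*a) (Y(Z, a) = -Z + ((Z + (7 + Z*a))*(-1 + a))*8 = -Z + ((7 + Z + Z*a)*(-1 + a))*8 = -Z + ((-1 + a)*(7 + Z + Z*a))*8 = -Z + 8*(-1 + a)*(7 + Z + Z*a))
1/(Y(74, -65) - 23439) = 1/((-56 - 9*74 + 56*(-65) + 8*74*(-65)²) - 23439) = 1/((-56 - 666 - 3640 + 8*74*4225) - 23439) = 1/((-56 - 666 - 3640 + 2501200) - 23439) = 1/(2496838 - 23439) = 1/2473399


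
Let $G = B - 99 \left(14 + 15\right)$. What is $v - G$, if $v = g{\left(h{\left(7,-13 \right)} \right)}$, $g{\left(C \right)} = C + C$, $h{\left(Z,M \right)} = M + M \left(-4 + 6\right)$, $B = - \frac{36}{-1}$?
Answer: $2757$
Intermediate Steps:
$B = 36$ ($B = \left(-36\right) \left(-1\right) = 36$)
$h{\left(Z,M \right)} = 3 M$ ($h{\left(Z,M \right)} = M + M 2 = M + 2 M = 3 M$)
$g{\left(C \right)} = 2 C$
$G = -2835$ ($G = 36 - 99 \left(14 + 15\right) = 36 - 2871 = -2835$)
$v = -78$ ($v = 2 \cdot 3 \left(-13\right) = 2 \left(-39\right) = -78$)
$v - G = -78 - -2835 = -78 + 2835 = 2757$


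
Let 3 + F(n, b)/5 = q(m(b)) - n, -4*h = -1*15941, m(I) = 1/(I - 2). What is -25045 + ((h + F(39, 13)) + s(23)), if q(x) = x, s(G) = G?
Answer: -934837/44 ≈ -21246.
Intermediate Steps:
m(I) = 1/(-2 + I)
h = 15941/4 (h = -(-1)*15941/4 = -¼*(-15941) = 15941/4 ≈ 3985.3)
F(n, b) = -15 - 5*n + 5/(-2 + b) (F(n, b) = -15 + 5*(1/(-2 + b) - n) = -15 + (-5*n + 5/(-2 + b)) = -15 - 5*n + 5/(-2 + b))
-25045 + ((h + F(39, 13)) + s(23)) = -25045 + ((15941/4 + 5*(1 - (-2 + 13)*(3 + 39))/(-2 + 13)) + 23) = -25045 + ((15941/4 + 5*(1 - 1*11*42)/11) + 23) = -25045 + ((15941/4 + 5*(1/11)*(1 - 462)) + 23) = -25045 + ((15941/4 + 5*(1/11)*(-461)) + 23) = -25045 + ((15941/4 - 2305/11) + 23) = -25045 + (166131/44 + 23) = -25045 + 167143/44 = -934837/44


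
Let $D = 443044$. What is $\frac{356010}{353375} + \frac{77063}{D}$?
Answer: $\frac{5284578059}{4473162100} \approx 1.1814$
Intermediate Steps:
$\frac{356010}{353375} + \frac{77063}{D} = \frac{356010}{353375} + \frac{77063}{443044} = 356010 \cdot \frac{1}{353375} + 77063 \cdot \frac{1}{443044} = \frac{71202}{70675} + \frac{11009}{63292} = \frac{5284578059}{4473162100}$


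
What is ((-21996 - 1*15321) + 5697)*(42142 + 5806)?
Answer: -1516115760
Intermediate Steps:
((-21996 - 1*15321) + 5697)*(42142 + 5806) = ((-21996 - 15321) + 5697)*47948 = (-37317 + 5697)*47948 = -31620*47948 = -1516115760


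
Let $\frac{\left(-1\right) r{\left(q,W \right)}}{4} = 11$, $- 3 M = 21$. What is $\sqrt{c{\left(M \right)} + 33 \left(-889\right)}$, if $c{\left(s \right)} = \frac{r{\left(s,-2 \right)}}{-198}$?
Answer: $\frac{i \sqrt{264031}}{3} \approx 171.28 i$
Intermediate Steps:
$M = -7$ ($M = \left(- \frac{1}{3}\right) 21 = -7$)
$r{\left(q,W \right)} = -44$ ($r{\left(q,W \right)} = \left(-4\right) 11 = -44$)
$c{\left(s \right)} = \frac{2}{9}$ ($c{\left(s \right)} = - \frac{44}{-198} = \left(-44\right) \left(- \frac{1}{198}\right) = \frac{2}{9}$)
$\sqrt{c{\left(M \right)} + 33 \left(-889\right)} = \sqrt{\frac{2}{9} + 33 \left(-889\right)} = \sqrt{\frac{2}{9} - 29337} = \sqrt{- \frac{264031}{9}} = \frac{i \sqrt{264031}}{3}$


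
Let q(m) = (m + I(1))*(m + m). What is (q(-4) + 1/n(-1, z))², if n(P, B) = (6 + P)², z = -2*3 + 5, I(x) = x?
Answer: 361201/625 ≈ 577.92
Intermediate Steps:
z = -1 (z = -6 + 5 = -1)
q(m) = 2*m*(1 + m) (q(m) = (m + 1)*(m + m) = (1 + m)*(2*m) = 2*m*(1 + m))
(q(-4) + 1/n(-1, z))² = (2*(-4)*(1 - 4) + 1/((6 - 1)²))² = (2*(-4)*(-3) + 1/(5²))² = (24 + 1/25)² = (601/25)² = 361201/625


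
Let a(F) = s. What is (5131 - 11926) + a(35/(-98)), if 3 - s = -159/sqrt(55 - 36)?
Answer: -6792 + 159*sqrt(19)/19 ≈ -6755.5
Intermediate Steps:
s = 3 + 159*sqrt(19)/19 (s = 3 - (-159)/(sqrt(55 - 36)) = 3 - (-159)/(sqrt(19)) = 3 - (-159)*sqrt(19)/19 = 3 + 159*sqrt(19)/19 ≈ 39.477)
a(F) = 3 + 159*sqrt(19)/19
(5131 - 11926) + a(35/(-98)) = (5131 - 11926) + (3 + 159*sqrt(19)/19) = -6795 + (3 + 159*sqrt(19)/19) = -6792 + 159*sqrt(19)/19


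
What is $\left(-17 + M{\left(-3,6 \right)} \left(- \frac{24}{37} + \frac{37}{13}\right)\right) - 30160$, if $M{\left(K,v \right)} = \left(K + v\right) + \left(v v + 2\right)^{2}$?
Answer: $- \frac{12985658}{481} \approx -26997.0$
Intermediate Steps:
$M{\left(K,v \right)} = K + v + \left(2 + v^{2}\right)^{2}$ ($M{\left(K,v \right)} = \left(K + v\right) + \left(v^{2} + 2\right)^{2} = \left(K + v\right) + \left(2 + v^{2}\right)^{2} = K + v + \left(2 + v^{2}\right)^{2}$)
$\left(-17 + M{\left(-3,6 \right)} \left(- \frac{24}{37} + \frac{37}{13}\right)\right) - 30160 = \left(-17 + \left(-3 + 6 + \left(2 + 6^{2}\right)^{2}\right) \left(- \frac{24}{37} + \frac{37}{13}\right)\right) - 30160 = \left(-17 + \left(-3 + 6 + \left(2 + 36\right)^{2}\right) \left(\left(-24\right) \frac{1}{37} + 37 \cdot \frac{1}{13}\right)\right) - 30160 = \left(-17 + \left(-3 + 6 + 38^{2}\right) \left(- \frac{24}{37} + \frac{37}{13}\right)\right) - 30160 = \left(-17 + \left(-3 + 6 + 1444\right) \frac{1057}{481}\right) - 30160 = \left(-17 + 1447 \cdot \frac{1057}{481}\right) - 30160 = \left(-17 + \frac{1529479}{481}\right) - 30160 = \frac{1521302}{481} - 30160 = - \frac{12985658}{481}$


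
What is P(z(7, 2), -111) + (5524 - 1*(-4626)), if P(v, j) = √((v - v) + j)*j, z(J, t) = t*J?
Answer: 10150 - 111*I*√111 ≈ 10150.0 - 1169.5*I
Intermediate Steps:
z(J, t) = J*t
P(v, j) = j^(3/2) (P(v, j) = √(0 + j)*j = √j*j = j^(3/2))
P(z(7, 2), -111) + (5524 - 1*(-4626)) = (-111)^(3/2) + (5524 - 1*(-4626)) = -111*I*√111 + (5524 + 4626) = -111*I*√111 + 10150 = 10150 - 111*I*√111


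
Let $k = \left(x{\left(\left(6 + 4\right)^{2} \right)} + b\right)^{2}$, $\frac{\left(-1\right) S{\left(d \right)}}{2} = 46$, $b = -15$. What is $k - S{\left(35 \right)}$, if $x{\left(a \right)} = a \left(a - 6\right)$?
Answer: $88078317$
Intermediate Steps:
$S{\left(d \right)} = -92$ ($S{\left(d \right)} = \left(-2\right) 46 = -92$)
$x{\left(a \right)} = a \left(-6 + a\right)$
$k = 88078225$ ($k = \left(\left(6 + 4\right)^{2} \left(-6 + \left(6 + 4\right)^{2}\right) - 15\right)^{2} = \left(10^{2} \left(-6 + 10^{2}\right) - 15\right)^{2} = \left(100 \left(-6 + 100\right) - 15\right)^{2} = \left(100 \cdot 94 - 15\right)^{2} = \left(9400 - 15\right)^{2} = 9385^{2} = 88078225$)
$k - S{\left(35 \right)} = 88078225 - -92 = 88078225 + 92 = 88078317$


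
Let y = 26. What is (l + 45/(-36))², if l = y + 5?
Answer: 14161/16 ≈ 885.06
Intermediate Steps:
l = 31 (l = 26 + 5 = 31)
(l + 45/(-36))² = (31 + 45/(-36))² = (31 + 45*(-1/36))² = (31 - 5/4)² = (119/4)² = 14161/16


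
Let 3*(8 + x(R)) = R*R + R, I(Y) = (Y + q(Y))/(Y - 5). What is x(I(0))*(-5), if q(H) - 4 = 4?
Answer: 192/5 ≈ 38.400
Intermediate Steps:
q(H) = 8 (q(H) = 4 + 4 = 8)
I(Y) = (8 + Y)/(-5 + Y) (I(Y) = (Y + 8)/(Y - 5) = (8 + Y)/(-5 + Y))
x(R) = -8 + R/3 + R²/3 (x(R) = -8 + (R*R + R)/3 = -8 + (R² + R)/3 = -8 + (R + R²)/3 = -8 + (R/3 + R²/3) = -8 + R/3 + R²/3)
x(I(0))*(-5) = (-8 + ((8 + 0)/(-5 + 0))/3 + ((8 + 0)/(-5 + 0))²/3)*(-5) = (-8 + (8/(-5))/3 + (8/(-5))²/3)*(-5) = (-8 + (-⅕*8)/3 + (-⅕*8)²/3)*(-5) = (-8 + (⅓)*(-8/5) + (-8/5)²/3)*(-5) = (-8 - 8/15 + (⅓)*(64/25))*(-5) = (-8 - 8/15 + 64/75)*(-5) = -192/25*(-5) = 192/5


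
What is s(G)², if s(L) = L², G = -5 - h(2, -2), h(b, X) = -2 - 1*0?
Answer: 81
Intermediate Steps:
h(b, X) = -2 (h(b, X) = -2 + 0 = -2)
G = -3 (G = -5 - 1*(-2) = -5 + 2 = -3)
s(G)² = ((-3)²)² = 9² = 81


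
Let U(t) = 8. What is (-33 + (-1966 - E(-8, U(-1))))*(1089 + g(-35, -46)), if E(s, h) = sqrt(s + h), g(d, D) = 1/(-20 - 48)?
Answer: -148027949/68 ≈ -2.1769e+6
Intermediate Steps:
g(d, D) = -1/68 (g(d, D) = 1/(-68) = -1/68)
E(s, h) = sqrt(h + s)
(-33 + (-1966 - E(-8, U(-1))))*(1089 + g(-35, -46)) = (-33 + (-1966 - sqrt(8 - 8)))*(1089 - 1/68) = (-33 + (-1966 - sqrt(0)))*(74051/68) = (-33 + (-1966 - 1*0))*(74051/68) = (-33 + (-1966 + 0))*(74051/68) = (-33 - 1966)*(74051/68) = -1999*74051/68 = -148027949/68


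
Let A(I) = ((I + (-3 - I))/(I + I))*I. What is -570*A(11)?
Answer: 855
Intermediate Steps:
A(I) = -3/2 (A(I) = (-3*1/(2*I))*I = (-3/(2*I))*I = -3/2)
-570*A(11) = -570*(-3/2) = 855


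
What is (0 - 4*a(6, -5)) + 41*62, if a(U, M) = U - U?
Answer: 2542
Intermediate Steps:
a(U, M) = 0
(0 - 4*a(6, -5)) + 41*62 = (0 - 4*0) + 41*62 = (0 + 0) + 2542 = 0 + 2542 = 2542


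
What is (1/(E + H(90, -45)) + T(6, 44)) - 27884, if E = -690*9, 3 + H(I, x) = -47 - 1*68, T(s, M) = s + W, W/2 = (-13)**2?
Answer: -174273121/6328 ≈ -27540.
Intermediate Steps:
W = 338 (W = 2*(-13)**2 = 2*169 = 338)
T(s, M) = 338 + s (T(s, M) = s + 338 = 338 + s)
H(I, x) = -118 (H(I, x) = -3 + (-47 - 1*68) = -3 + (-47 - 68) = -3 - 115 = -118)
E = -6210
(1/(E + H(90, -45)) + T(6, 44)) - 27884 = (1/(-6210 - 118) + (338 + 6)) - 27884 = (1/(-6328) + 344) - 27884 = (-1/6328 + 344) - 27884 = 2176831/6328 - 27884 = -174273121/6328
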